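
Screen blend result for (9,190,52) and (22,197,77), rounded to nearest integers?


Screen: C = 255 - (255-A)×(255-B)/255, rounded to nearest integer
R: 255 - (255-9)×(255-22)/255 = 255 - 57318/255 ≈ 255 - 224.776 = 30.224 → 30
G: 255 - (255-190)×(255-197)/255 = 255 - 3770/255 ≈ 255 - 14.784 = 240.216 → 240
B: 255 - (255-52)×(255-77)/255 = 255 - 36134/255 ≈ 255 - 141.702 = 113.298 → 113
= RGB(30, 240, 113)


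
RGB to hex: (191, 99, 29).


R = 191 → BF (hex)
G = 99 → 63 (hex)
B = 29 → 1D (hex)
Hex = #BF631D


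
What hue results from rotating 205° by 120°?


New hue = (H + rotation) mod 360
New hue = (205 + 120) mod 360
= 325 mod 360
= 325°


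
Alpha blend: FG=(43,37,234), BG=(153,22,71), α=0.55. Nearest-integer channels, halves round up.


C = α×F + (1-α)×B, with 1-α = 0.45
R: 0.55×43 + 0.45×153 = 23.65 + 68.85 = 92.50 → 93
G: 0.55×37 + 0.45×22 = 20.35 + 9.90 = 30.25 → 30
B: 0.55×234 + 0.45×71 = 128.70 + 31.95 = 160.65 → 161
= RGB(93, 30, 161)


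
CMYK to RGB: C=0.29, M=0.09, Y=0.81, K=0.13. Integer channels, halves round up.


R = 255 × (1-C) × (1-K) = 255 × 0.71 × 0.87 = 157.5135 → 158
G = 255 × (1-M) × (1-K) = 255 × 0.91 × 0.87 = 201.8835 → 202
B = 255 × (1-Y) × (1-K) = 255 × 0.19 × 0.87 = 42.1515 → 42
= RGB(158, 202, 42)


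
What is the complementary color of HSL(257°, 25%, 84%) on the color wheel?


Complement = opposite side of color wheel = hue + 180°
H' = (257 + 180) mod 360 = 77°
S and L unchanged.
= HSL(77°, 25%, 84%)


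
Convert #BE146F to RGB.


BE → 190 (R)
14 → 20 (G)
6F → 111 (B)
= RGB(190, 20, 111)


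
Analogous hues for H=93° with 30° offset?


Base hue: 93°
Left analog: (93 - 30) mod 360 = 63°
Right analog: (93 + 30) mod 360 = 123°
Analogous hues = 63° and 123°


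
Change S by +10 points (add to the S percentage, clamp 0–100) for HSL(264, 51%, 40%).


Original S = 51%
Adjustment = +10 percentage points
New S = 51 + (10) = 61
Clamp to [0, 100] → 61
= HSL(264°, 61%, 40%)


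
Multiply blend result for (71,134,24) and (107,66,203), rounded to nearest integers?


Multiply: C = A×B/255, rounded to nearest integer
R: 71×107/255 = 7597/255 ≈ 29.792 → 30
G: 134×66/255 = 8844/255 ≈ 34.682 → 35
B: 24×203/255 = 4872/255 ≈ 19.106 → 19
= RGB(30, 35, 19)


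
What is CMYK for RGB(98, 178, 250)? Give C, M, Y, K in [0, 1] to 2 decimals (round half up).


R'=98/255≈0.3843, G'=178/255≈0.6980, B'=250/255≈0.9804
K = 1 - max(R',G',B') = 1 - 250/255 = 5/255 = 0.01960… → 0.02
(1-R'-K)/(1-K) simplifies to (max-R)/max with max = 250:
C = (250-98)/250 = 152/250 = 0.608 → 0.61
M = (250-178)/250 = 72/250 = 0.288 → 0.29
Y = (250-250)/250 = 0/250 = 0 → 0.00
= CMYK(0.61, 0.29, 0.00, 0.02)


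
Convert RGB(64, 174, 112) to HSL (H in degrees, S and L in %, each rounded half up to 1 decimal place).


Normalize: R'=64/255≈0.2510, G'=174/255≈0.6824, B'=112/255≈0.4392
Max=174/255, Min=64/255, Δ=Max-Min=110/255
L = (Max+Min)/2 = (174+64)/510 = 238/510 = 0.46666… → L = 46.7%
L ≤ 0.5 → S = Δ/(Max+Min) = 110/(174+64) = 110/238 = 0.46218… → S = 46.2%
(the 1/255 factors cancel in S and H, so raw channel differences can be used)
Max is G' → H = 60 × ((B-R)/Δ + 2) = 60 × ((112-64)/110 + 2)
  48/110 + 2 = 0.4363… + 2 = 2.4363…
  H = 60 × 2.4363… = 146.181…° → H = 146.2°
= HSL(146.2°, 46.2%, 46.7%)


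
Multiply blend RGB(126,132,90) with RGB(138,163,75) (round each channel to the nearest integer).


Multiply: C = A×B/255, rounded to nearest integer
R: 126×138/255 = 17388/255 ≈ 68.188 → 68
G: 132×163/255 = 21516/255 ≈ 84.376 → 84
B: 90×75/255 = 6750/255 ≈ 26.471 → 26
= RGB(68, 84, 26)


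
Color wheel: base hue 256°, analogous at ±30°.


Base hue: 256°
Left analog: (256 - 30) mod 360 = 226°
Right analog: (256 + 30) mod 360 = 286°
Analogous hues = 226° and 286°


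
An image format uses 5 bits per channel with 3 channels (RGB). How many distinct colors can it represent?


Total bits = 5 bits/channel × 3 channels = 15 bits
Distinct colors = 2^15
= 32,768 colors


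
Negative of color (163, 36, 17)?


Invert: (255-R, 255-G, 255-B)
R: 255-163 = 92
G: 255-36 = 219
B: 255-17 = 238
= RGB(92, 219, 238)


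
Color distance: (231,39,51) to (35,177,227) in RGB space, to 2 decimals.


d = √[(R₁-R₂)² + (G₁-G₂)² + (B₁-B₂)²]
d = √[(231-35)² + (39-177)² + (51-227)²]
d = √[38416 + 19044 + 30976]
d = √88436
d ≈ 297.38


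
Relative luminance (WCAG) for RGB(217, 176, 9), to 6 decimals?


Linearize each channel (sRGB transfer function): c = v/255; c_lin = c/12.92 if c ≤ 0.04045, else ((c+0.055)/1.055)^2.4
  R: 217/255 ≈ 0.850980 > 0.04045 → ((0.850980+0.055)/1.055)^2.4 ≈ 0.693872
  G: 176/255 ≈ 0.690196 > 0.04045 → ((0.690196+0.055)/1.055)^2.4 ≈ 0.434154
  B: 9/255 ≈ 0.035294 ≤ 0.04045 → 0.035294/12.92 ≈ 0.002732
R_lin = 0.693872, G_lin = 0.434154, B_lin = 0.002732
L = 0.2126×R + 0.7152×G + 0.0722×B
L = 0.2126×0.693872 + 0.7152×0.434154 + 0.0722×0.002732
L ≈ 0.458221


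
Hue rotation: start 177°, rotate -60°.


New hue = (H + rotation) mod 360
New hue = (177 -60) mod 360
= 117 mod 360
= 117°


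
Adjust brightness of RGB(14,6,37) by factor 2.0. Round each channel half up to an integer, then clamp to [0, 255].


Multiply each channel by 2.0, round half up, clamp to [0, 255]
R: 14×2.0 = 28
G: 6×2.0 = 12
B: 37×2.0 = 74
= RGB(28, 12, 74)


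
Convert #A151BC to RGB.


A1 → 161 (R)
51 → 81 (G)
BC → 188 (B)
= RGB(161, 81, 188)


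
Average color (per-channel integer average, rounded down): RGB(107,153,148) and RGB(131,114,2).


Midpoint: each channel = ⌊(C₁+C₂)/2⌋
R: ⌊(107+131)/2⌋ = 119
G: ⌊(153+114)/2⌋ = 133
B: ⌊(148+2)/2⌋ = 75
= RGB(119, 133, 75)


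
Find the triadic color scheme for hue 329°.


Triadic: equally spaced at 120° intervals
H1 = 329°
H2 = (329 + 120) mod 360 = 89°
H3 = (329 + 240) mod 360 = 209°
Triadic = 329°, 89°, 209°


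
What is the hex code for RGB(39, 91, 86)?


R = 39 → 27 (hex)
G = 91 → 5B (hex)
B = 86 → 56 (hex)
Hex = #275B56


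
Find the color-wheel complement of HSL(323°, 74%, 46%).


Complement = opposite side of color wheel = hue + 180°
H' = (323 + 180) mod 360 = 143°
S and L unchanged.
= HSL(143°, 74%, 46%)


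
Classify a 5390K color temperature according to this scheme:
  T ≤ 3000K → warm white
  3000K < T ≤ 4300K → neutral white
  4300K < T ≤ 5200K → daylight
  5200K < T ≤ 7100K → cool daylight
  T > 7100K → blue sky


Temperature: 5390K
5200K < 5390K ≤ 7100K → cool daylight
Classification: cool daylight


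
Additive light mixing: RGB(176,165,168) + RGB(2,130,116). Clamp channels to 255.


Additive: each channel = min(255, C₁+C₂)
R: 176+2 = 178 → 178
G: 165+130 = 295 → 255
B: 168+116 = 284 → 255
= RGB(178, 255, 255)


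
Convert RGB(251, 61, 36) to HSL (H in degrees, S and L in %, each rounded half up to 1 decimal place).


Normalize: R'=251/255≈0.9843, G'=61/255≈0.2392, B'=36/255≈0.1412
Max=251/255, Min=36/255, Δ=Max-Min=215/255
L = (Max+Min)/2 = (251+36)/510 = 287/510 = 0.56274… → L = 56.3%
L > 0.5 → S = Δ/(2-Max-Min) = 215/(510-251-36) = 215/223 = 0.96412… → S = 96.4%
(the 1/255 factors cancel in S and H, so raw channel differences can be used)
Max is R' → H = 60 × (((G-B)/Δ) mod 6) = 60 × (((61-36)/215) mod 6)
  25/215 = 0.1162…
  H = 60 × 0.1162… = 6.976…° → H = 7.0°
= HSL(7.0°, 96.4%, 56.3%)


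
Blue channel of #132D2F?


Color: #132D2F
R = 13 = 19
G = 2D = 45
B = 2F = 47
Blue = 47


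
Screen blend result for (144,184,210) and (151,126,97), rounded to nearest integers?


Screen: C = 255 - (255-A)×(255-B)/255, rounded to nearest integer
R: 255 - (255-144)×(255-151)/255 = 255 - 11544/255 ≈ 255 - 45.271 = 209.729 → 210
G: 255 - (255-184)×(255-126)/255 = 255 - 9159/255 ≈ 255 - 35.918 = 219.082 → 219
B: 255 - (255-210)×(255-97)/255 = 255 - 7110/255 ≈ 255 - 27.882 = 227.118 → 227
= RGB(210, 219, 227)


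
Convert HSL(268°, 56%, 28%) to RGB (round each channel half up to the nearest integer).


H=268°, S=0.56, L=0.28
C = (1-|2L-1|)×S = (1-|-0.44|)×0.56 = 0.3136
H' = H/60 = 268/60 ≈ 4.4667; X = C×(1-|H' mod 2 - 1|) ≈ 0.1463
m = L - C/2 = 0.28 - 0.1568 = 0.1232
Sector ⌊H'⌋ = 4 → (R',G',B') = (≈0.1463, 0.0, 0.3136)
RGB = ((R'+m)×255, (G'+m)×255, (B'+m)×255) = (68.7344, 31.416, 111.384)
Round half up → RGB(69, 31, 111)


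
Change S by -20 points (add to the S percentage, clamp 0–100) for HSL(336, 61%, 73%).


Original S = 61%
Adjustment = -20 percentage points
New S = 61 + (-20) = 41
Clamp to [0, 100] → 41
= HSL(336°, 41%, 73%)


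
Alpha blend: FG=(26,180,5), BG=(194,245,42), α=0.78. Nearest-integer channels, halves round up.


C = α×F + (1-α)×B, with 1-α = 0.22
R: 0.78×26 + 0.22×194 = 20.28 + 42.68 = 62.96 → 63
G: 0.78×180 + 0.22×245 = 140.40 + 53.90 = 194.30 → 194
B: 0.78×5 + 0.22×42 = 3.90 + 9.24 = 13.14 → 13
= RGB(63, 194, 13)


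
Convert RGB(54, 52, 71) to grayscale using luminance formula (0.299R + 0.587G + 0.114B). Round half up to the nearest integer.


Gray = 0.299×R + 0.587×G + 0.114×B
Gray = 0.299×54 + 0.587×52 + 0.114×71
Gray = 16.146 + 30.524 + 8.094
Gray = 54.764 → round half up → 55
Gray = 55


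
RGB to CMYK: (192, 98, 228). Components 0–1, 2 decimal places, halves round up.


R'=192/255≈0.7529, G'=98/255≈0.3843, B'=228/255≈0.8941
K = 1 - max(R',G',B') = 1 - 228/255 = 27/255 = 0.10588… → 0.11
(1-R'-K)/(1-K) simplifies to (max-R)/max with max = 228:
C = (228-192)/228 = 36/228 = 0.15789… → 0.16
M = (228-98)/228 = 130/228 = 0.57017… → 0.57
Y = (228-228)/228 = 0/228 = 0 → 0.00
= CMYK(0.16, 0.57, 0.00, 0.11)


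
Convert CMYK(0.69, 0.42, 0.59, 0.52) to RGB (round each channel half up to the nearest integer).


R = 255 × (1-C) × (1-K) = 255 × 0.31 × 0.48 = 37.944 → 38
G = 255 × (1-M) × (1-K) = 255 × 0.58 × 0.48 = 70.992 → 71
B = 255 × (1-Y) × (1-K) = 255 × 0.41 × 0.48 = 50.184 → 50
= RGB(38, 71, 50)


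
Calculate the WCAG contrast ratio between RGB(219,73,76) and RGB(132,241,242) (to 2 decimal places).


Linearize each sRGB channel c=v/255: c/12.92 if c ≤ 0.04045 else ((c+0.055)/1.055)^2.4
L = 0.2126×R_lin + 0.7152×G_lin + 0.0722×B_lin
Color 1 (219,73,76):
  R=219: 219/255≈0.8588 > 0.04045 → ((0.8588+0.055)/1.055)^2.4 ≈ 0.70838
  G=73: 73/255≈0.2863 > 0.04045 → ((0.2863+0.055)/1.055)^2.4 ≈ 0.06663
  B=76: 76/255≈0.2980 > 0.04045 → ((0.2980+0.055)/1.055)^2.4 ≈ 0.07227
  L1 = 0.2126×0.70838 + 0.7152×0.06663 + 0.0722×0.07227 ≈ 0.20347
Color 2 (132,241,242):
  R=132: 132/255≈0.5176 > 0.04045 → ((0.5176+0.055)/1.055)^2.4 ≈ 0.23074
  G=241: 241/255≈0.9451 > 0.04045 → ((0.9451+0.055)/1.055)^2.4 ≈ 0.87962
  B=242: 242/255≈0.9490 > 0.04045 → ((0.9490+0.055)/1.055)^2.4 ≈ 0.88792
  L2 = 0.2126×0.23074 + 0.7152×0.87962 + 0.0722×0.88792 ≈ 0.74227
Lighter = 0.74227, Darker = 0.20347
Ratio = (L_lighter + 0.05) / (L_darker + 0.05)
Ratio = (0.74227 + 0.05) / (0.20347 + 0.05) = 0.79227 / 0.25347 ≈ 3.1257
Ratio ≈ 3.13:1


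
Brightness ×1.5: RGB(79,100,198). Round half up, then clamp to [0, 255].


Multiply each channel by 1.5, round half up, clamp to [0, 255]
R: 79×1.5 = 118.5 → round → 119
G: 100×1.5 = 150
B: 198×1.5 = 297 → clamp → 255
= RGB(119, 150, 255)


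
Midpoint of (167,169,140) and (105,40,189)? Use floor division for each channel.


Midpoint: each channel = ⌊(C₁+C₂)/2⌋
R: ⌊(167+105)/2⌋ = 136
G: ⌊(169+40)/2⌋ = 104
B: ⌊(140+189)/2⌋ = 164
= RGB(136, 104, 164)


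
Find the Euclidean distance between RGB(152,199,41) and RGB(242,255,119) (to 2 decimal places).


d = √[(R₁-R₂)² + (G₁-G₂)² + (B₁-B₂)²]
d = √[(152-242)² + (199-255)² + (41-119)²]
d = √[8100 + 3136 + 6084]
d = √17320
d ≈ 131.61


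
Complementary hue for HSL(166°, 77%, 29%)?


Complement = opposite side of color wheel = hue + 180°
H' = (166 + 180) mod 360 = 346°
S and L unchanged.
= HSL(346°, 77%, 29%)


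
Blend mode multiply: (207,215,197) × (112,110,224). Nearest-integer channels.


Multiply: C = A×B/255, rounded to nearest integer
R: 207×112/255 = 23184/255 ≈ 90.918 → 91
G: 215×110/255 = 23650/255 ≈ 92.745 → 93
B: 197×224/255 = 44128/255 ≈ 173.051 → 173
= RGB(91, 93, 173)


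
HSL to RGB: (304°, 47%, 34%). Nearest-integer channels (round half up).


H=304°, S=0.47, L=0.34
C = (1-|2L-1|)×S = (1-|-0.32|)×0.47 = 0.3196
H' = H/60 = 304/60 ≈ 5.0667; X = C×(1-|H' mod 2 - 1|) ≈ 0.2983
m = L - C/2 = 0.34 - 0.1598 = 0.1802
Sector ⌊H'⌋ = 5 → (R',G',B') = (0.3196, 0.0, ≈0.2983)
RGB = ((R'+m)×255, (G'+m)×255, (B'+m)×255) = (127.449, 45.951, 122.0158)
Round half up → RGB(127, 46, 122)


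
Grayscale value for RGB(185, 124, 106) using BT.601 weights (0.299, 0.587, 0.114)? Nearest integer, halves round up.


Gray = 0.299×R + 0.587×G + 0.114×B
Gray = 0.299×185 + 0.587×124 + 0.114×106
Gray = 55.315 + 72.788 + 12.084
Gray = 140.187 → round half up → 140
Gray = 140


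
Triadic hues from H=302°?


Triadic: equally spaced at 120° intervals
H1 = 302°
H2 = (302 + 120) mod 360 = 62°
H3 = (302 + 240) mod 360 = 182°
Triadic = 302°, 62°, 182°


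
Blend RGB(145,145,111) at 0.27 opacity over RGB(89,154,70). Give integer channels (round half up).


C = α×F + (1-α)×B, with 1-α = 0.73
R: 0.27×145 + 0.73×89 = 39.15 + 64.97 = 104.12 → 104
G: 0.27×145 + 0.73×154 = 39.15 + 112.42 = 151.57 → 152
B: 0.27×111 + 0.73×70 = 29.97 + 51.10 = 81.07 → 81
= RGB(104, 152, 81)


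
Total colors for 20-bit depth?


Colors = 2^bits = 2^20
= 1,048,576 colors


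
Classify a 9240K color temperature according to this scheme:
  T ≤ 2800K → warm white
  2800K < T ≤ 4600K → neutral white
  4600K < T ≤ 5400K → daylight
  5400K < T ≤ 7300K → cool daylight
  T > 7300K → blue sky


Temperature: 9240K
9240K > 7300K → blue sky
Classification: blue sky


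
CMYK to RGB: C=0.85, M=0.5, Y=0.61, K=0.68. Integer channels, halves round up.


R = 255 × (1-C) × (1-K) = 255 × 0.15 × 0.32 = 12.24 → 12
G = 255 × (1-M) × (1-K) = 255 × 0.50 × 0.32 = 40.8 → 41
B = 255 × (1-Y) × (1-K) = 255 × 0.39 × 0.32 = 31.824 → 32
= RGB(12, 41, 32)


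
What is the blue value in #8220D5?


Color: #8220D5
R = 82 = 130
G = 20 = 32
B = D5 = 213
Blue = 213


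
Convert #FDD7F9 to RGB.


FD → 253 (R)
D7 → 215 (G)
F9 → 249 (B)
= RGB(253, 215, 249)


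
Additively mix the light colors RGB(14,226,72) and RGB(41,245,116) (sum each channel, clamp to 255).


Additive: each channel = min(255, C₁+C₂)
R: 14+41 = 55 → 55
G: 226+245 = 471 → 255
B: 72+116 = 188 → 188
= RGB(55, 255, 188)


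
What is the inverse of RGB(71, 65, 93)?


Invert: (255-R, 255-G, 255-B)
R: 255-71 = 184
G: 255-65 = 190
B: 255-93 = 162
= RGB(184, 190, 162)


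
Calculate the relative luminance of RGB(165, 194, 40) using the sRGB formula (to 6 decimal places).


Linearize each channel (sRGB transfer function): c = v/255; c_lin = c/12.92 if c ≤ 0.04045, else ((c+0.055)/1.055)^2.4
  R: 165/255 ≈ 0.647059 > 0.04045 → ((0.647059+0.055)/1.055)^2.4 ≈ 0.376262
  G: 194/255 ≈ 0.760784 > 0.04045 → ((0.760784+0.055)/1.055)^2.4 ≈ 0.539479
  B: 40/255 ≈ 0.156863 > 0.04045 → ((0.156863+0.055)/1.055)^2.4 ≈ 0.021219
R_lin = 0.376262, G_lin = 0.539479, B_lin = 0.021219
L = 0.2126×R + 0.7152×G + 0.0722×B
L = 0.2126×0.376262 + 0.7152×0.539479 + 0.0722×0.021219
L ≈ 0.467361


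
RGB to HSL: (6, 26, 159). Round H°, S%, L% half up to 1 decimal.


Normalize: R'=6/255≈0.0235, G'=26/255≈0.1020, B'=159/255≈0.6235
Max=159/255, Min=6/255, Δ=Max-Min=153/255
L = (Max+Min)/2 = (159+6)/510 = 165/510 = 0.32352… → L = 32.4%
L ≤ 0.5 → S = Δ/(Max+Min) = 153/(159+6) = 153/165 = 0.92727… → S = 92.7%
(the 1/255 factors cancel in S and H, so raw channel differences can be used)
Max is B' → H = 60 × ((R-G)/Δ + 4) = 60 × ((6-26)/153 + 4)
  -20/153 + 4 = -0.1307… + 4 = 3.8692…
  H = 60 × 3.8692… = 232.156…° → H = 232.2°
= HSL(232.2°, 92.7%, 32.4%)


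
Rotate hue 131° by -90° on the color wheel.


New hue = (H + rotation) mod 360
New hue = (131 -90) mod 360
= 41 mod 360
= 41°


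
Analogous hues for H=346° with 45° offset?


Base hue: 346°
Left analog: (346 - 45) mod 360 = 301°
Right analog: (346 + 45) mod 360 = 31°
Analogous hues = 301° and 31°


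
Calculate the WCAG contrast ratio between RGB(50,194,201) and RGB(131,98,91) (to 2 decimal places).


Linearize each sRGB channel c=v/255: c/12.92 if c ≤ 0.04045 else ((c+0.055)/1.055)^2.4
L = 0.2126×R_lin + 0.7152×G_lin + 0.0722×B_lin
Color 1 (50,194,201):
  R=50: 50/255≈0.1961 > 0.04045 → ((0.1961+0.055)/1.055)^2.4 ≈ 0.03190
  G=194: 194/255≈0.7608 > 0.04045 → ((0.7608+0.055)/1.055)^2.4 ≈ 0.53948
  B=201: 201/255≈0.7882 > 0.04045 → ((0.7882+0.055)/1.055)^2.4 ≈ 0.58408
  L1 = 0.2126×0.03190 + 0.7152×0.53948 + 0.0722×0.58408 ≈ 0.43479
Color 2 (131,98,91):
  R=131: 131/255≈0.5137 > 0.04045 → ((0.5137+0.055)/1.055)^2.4 ≈ 0.22697
  G=98: 98/255≈0.3843 > 0.04045 → ((0.3843+0.055)/1.055)^2.4 ≈ 0.12214
  B=91: 91/255≈0.3569 > 0.04045 → ((0.3569+0.055)/1.055)^2.4 ≈ 0.10462
  L2 = 0.2126×0.22697 + 0.7152×0.12214 + 0.0722×0.10462 ≈ 0.14316
Lighter = 0.43479, Darker = 0.14316
Ratio = (L_lighter + 0.05) / (L_darker + 0.05)
Ratio = (0.43479 + 0.05) / (0.14316 + 0.05) = 0.48479 / 0.19316 ≈ 2.5098
Ratio ≈ 2.51:1


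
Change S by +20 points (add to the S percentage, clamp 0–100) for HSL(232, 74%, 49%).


Original S = 74%
Adjustment = +20 percentage points
New S = 74 + (20) = 94
Clamp to [0, 100] → 94
= HSL(232°, 94%, 49%)


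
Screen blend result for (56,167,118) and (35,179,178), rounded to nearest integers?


Screen: C = 255 - (255-A)×(255-B)/255, rounded to nearest integer
R: 255 - (255-56)×(255-35)/255 = 255 - 43780/255 ≈ 255 - 171.686 = 83.314 → 83
G: 255 - (255-167)×(255-179)/255 = 255 - 6688/255 ≈ 255 - 26.227 = 228.773 → 229
B: 255 - (255-118)×(255-178)/255 = 255 - 10549/255 ≈ 255 - 41.369 = 213.631 → 214
= RGB(83, 229, 214)


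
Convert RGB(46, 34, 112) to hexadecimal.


R = 46 → 2E (hex)
G = 34 → 22 (hex)
B = 112 → 70 (hex)
Hex = #2E2270


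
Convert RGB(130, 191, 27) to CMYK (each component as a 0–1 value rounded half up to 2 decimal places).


R'=130/255≈0.5098, G'=191/255≈0.7490, B'=27/255≈0.1059
K = 1 - max(R',G',B') = 1 - 191/255 = 64/255 = 0.25098… → 0.25
(1-R'-K)/(1-K) simplifies to (max-R)/max with max = 191:
C = (191-130)/191 = 61/191 = 0.31937… → 0.32
M = (191-191)/191 = 0/191 = 0 → 0.00
Y = (191-27)/191 = 164/191 = 0.85863… → 0.86
= CMYK(0.32, 0.00, 0.86, 0.25)


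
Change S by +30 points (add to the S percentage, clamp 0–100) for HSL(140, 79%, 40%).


Original S = 79%
Adjustment = +30 percentage points
New S = 79 + (30) = 109
Clamp to [0, 100] → 100
= HSL(140°, 100%, 40%)


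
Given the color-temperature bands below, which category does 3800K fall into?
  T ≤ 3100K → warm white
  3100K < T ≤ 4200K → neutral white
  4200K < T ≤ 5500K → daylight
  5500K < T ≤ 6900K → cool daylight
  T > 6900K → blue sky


Temperature: 3800K
3100K < 3800K ≤ 4200K → neutral white
Classification: neutral white


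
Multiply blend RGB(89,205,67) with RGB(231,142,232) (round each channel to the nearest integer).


Multiply: C = A×B/255, rounded to nearest integer
R: 89×231/255 = 20559/255 ≈ 80.624 → 81
G: 205×142/255 = 29110/255 ≈ 114.157 → 114
B: 67×232/255 = 15544/255 ≈ 60.957 → 61
= RGB(81, 114, 61)


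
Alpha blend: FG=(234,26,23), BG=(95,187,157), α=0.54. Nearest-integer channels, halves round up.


C = α×F + (1-α)×B, with 1-α = 0.46
R: 0.54×234 + 0.46×95 = 126.36 + 43.70 = 170.06 → 170
G: 0.54×26 + 0.46×187 = 14.04 + 86.02 = 100.06 → 100
B: 0.54×23 + 0.46×157 = 12.42 + 72.22 = 84.64 → 85
= RGB(170, 100, 85)


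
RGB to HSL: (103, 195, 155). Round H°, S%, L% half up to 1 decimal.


Normalize: R'=103/255≈0.4039, G'=195/255≈0.7647, B'=155/255≈0.6078
Max=195/255, Min=103/255, Δ=Max-Min=92/255
L = (Max+Min)/2 = (195+103)/510 = 298/510 = 0.58431… → L = 58.4%
L > 0.5 → S = Δ/(2-Max-Min) = 92/(510-195-103) = 92/212 = 0.43396… → S = 43.4%
(the 1/255 factors cancel in S and H, so raw channel differences can be used)
Max is G' → H = 60 × ((B-R)/Δ + 2) = 60 × ((155-103)/92 + 2)
  52/92 + 2 = 0.5652… + 2 = 2.5652…
  H = 60 × 2.5652… = 153.913…° → H = 153.9°
= HSL(153.9°, 43.4%, 58.4%)


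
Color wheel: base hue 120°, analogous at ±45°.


Base hue: 120°
Left analog: (120 - 45) mod 360 = 75°
Right analog: (120 + 45) mod 360 = 165°
Analogous hues = 75° and 165°


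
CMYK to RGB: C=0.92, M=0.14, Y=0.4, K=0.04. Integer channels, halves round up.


R = 255 × (1-C) × (1-K) = 255 × 0.08 × 0.96 = 19.584 → 20
G = 255 × (1-M) × (1-K) = 255 × 0.86 × 0.96 = 210.528 → 211
B = 255 × (1-Y) × (1-K) = 255 × 0.60 × 0.96 = 146.88 → 147
= RGB(20, 211, 147)


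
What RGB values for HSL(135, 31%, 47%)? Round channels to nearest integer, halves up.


H=135°, S=0.31, L=0.47
C = (1-|2L-1|)×S = (1-|-0.06|)×0.31 = 0.2914
H' = H/60 = 135/60 ≈ 2.2500; X = C×(1-|H' mod 2 - 1|) = 0.07285
m = L - C/2 = 0.47 - 0.1457 = 0.3243
Sector ⌊H'⌋ = 2 → (R',G',B') = (0.0, 0.2914, 0.07285)
RGB = ((R'+m)×255, (G'+m)×255, (B'+m)×255) = (82.6965, 157.0035, 101.27325)
Round half up → RGB(83, 157, 101)


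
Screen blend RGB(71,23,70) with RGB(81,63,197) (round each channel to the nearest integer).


Screen: C = 255 - (255-A)×(255-B)/255, rounded to nearest integer
R: 255 - (255-71)×(255-81)/255 = 255 - 32016/255 ≈ 255 - 125.553 = 129.447 → 129
G: 255 - (255-23)×(255-63)/255 = 255 - 44544/255 ≈ 255 - 174.682 = 80.318 → 80
B: 255 - (255-70)×(255-197)/255 = 255 - 10730/255 ≈ 255 - 42.078 = 212.922 → 213
= RGB(129, 80, 213)


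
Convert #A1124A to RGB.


A1 → 161 (R)
12 → 18 (G)
4A → 74 (B)
= RGB(161, 18, 74)


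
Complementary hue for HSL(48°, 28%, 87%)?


Complement = opposite side of color wheel = hue + 180°
H' = (48 + 180) mod 360 = 228°
S and L unchanged.
= HSL(228°, 28%, 87%)


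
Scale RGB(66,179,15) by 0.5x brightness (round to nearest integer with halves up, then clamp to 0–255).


Multiply each channel by 0.5, round half up, clamp to [0, 255]
R: 66×0.5 = 33
G: 179×0.5 = 89.5 → round → 90
B: 15×0.5 = 7.5 → round → 8
= RGB(33, 90, 8)


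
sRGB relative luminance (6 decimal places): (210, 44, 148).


Linearize each channel (sRGB transfer function): c = v/255; c_lin = c/12.92 if c ≤ 0.04045, else ((c+0.055)/1.055)^2.4
  R: 210/255 ≈ 0.823529 > 0.04045 → ((0.823529+0.055)/1.055)^2.4 ≈ 0.644480
  G: 44/255 ≈ 0.172549 > 0.04045 → ((0.172549+0.055)/1.055)^2.4 ≈ 0.025187
  B: 148/255 ≈ 0.580392 > 0.04045 → ((0.580392+0.055)/1.055)^2.4 ≈ 0.296138
R_lin = 0.644480, G_lin = 0.025187, B_lin = 0.296138
L = 0.2126×R + 0.7152×G + 0.0722×B
L = 0.2126×0.644480 + 0.7152×0.025187 + 0.0722×0.296138
L ≈ 0.176411


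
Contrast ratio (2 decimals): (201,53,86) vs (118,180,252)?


Linearize each sRGB channel c=v/255: c/12.92 if c ≤ 0.04045 else ((c+0.055)/1.055)^2.4
L = 0.2126×R_lin + 0.7152×G_lin + 0.0722×B_lin
Color 1 (201,53,86):
  R=201: 201/255≈0.7882 > 0.04045 → ((0.7882+0.055)/1.055)^2.4 ≈ 0.58408
  G=53: 53/255≈0.2078 > 0.04045 → ((0.2078+0.055)/1.055)^2.4 ≈ 0.03560
  B=86: 86/255≈0.3373 > 0.04045 → ((0.3373+0.055)/1.055)^2.4 ≈ 0.09306
  L1 = 0.2126×0.58408 + 0.7152×0.03560 + 0.0722×0.09306 ≈ 0.15636
Color 2 (118,180,252):
  R=118: 118/255≈0.4627 > 0.04045 → ((0.4627+0.055)/1.055)^2.4 ≈ 0.18116
  G=180: 180/255≈0.7059 > 0.04045 → ((0.7059+0.055)/1.055)^2.4 ≈ 0.45641
  B=252: 252/255≈0.9882 > 0.04045 → ((0.9882+0.055)/1.055)^2.4 ≈ 0.97345
  L2 = 0.2126×0.18116 + 0.7152×0.45641 + 0.0722×0.97345 ≈ 0.43522
Lighter = 0.43522, Darker = 0.15636
Ratio = (L_lighter + 0.05) / (L_darker + 0.05)
Ratio = (0.43522 + 0.05) / (0.15636 + 0.05) = 0.48522 / 0.20636 ≈ 2.3514
Ratio ≈ 2.35:1


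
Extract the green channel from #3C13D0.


Color: #3C13D0
R = 3C = 60
G = 13 = 19
B = D0 = 208
Green = 19


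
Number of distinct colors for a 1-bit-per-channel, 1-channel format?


Total bits = 1 bits/channel × 1 channels = 1 bits
Distinct colors = 2^1
= 2 colors


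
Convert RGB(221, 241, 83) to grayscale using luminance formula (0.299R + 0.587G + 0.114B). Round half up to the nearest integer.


Gray = 0.299×R + 0.587×G + 0.114×B
Gray = 0.299×221 + 0.587×241 + 0.114×83
Gray = 66.079 + 141.467 + 9.462
Gray = 217.008 → round half up → 217
Gray = 217


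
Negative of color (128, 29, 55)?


Invert: (255-R, 255-G, 255-B)
R: 255-128 = 127
G: 255-29 = 226
B: 255-55 = 200
= RGB(127, 226, 200)


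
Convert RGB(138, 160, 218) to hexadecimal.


R = 138 → 8A (hex)
G = 160 → A0 (hex)
B = 218 → DA (hex)
Hex = #8AA0DA


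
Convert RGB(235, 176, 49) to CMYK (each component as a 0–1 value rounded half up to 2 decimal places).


R'=235/255≈0.9216, G'=176/255≈0.6902, B'=49/255≈0.1922
K = 1 - max(R',G',B') = 1 - 235/255 = 20/255 = 0.07843… → 0.08
(1-R'-K)/(1-K) simplifies to (max-R)/max with max = 235:
C = (235-235)/235 = 0/235 = 0 → 0.00
M = (235-176)/235 = 59/235 = 0.25106… → 0.25
Y = (235-49)/235 = 186/235 = 0.79148… → 0.79
= CMYK(0.00, 0.25, 0.79, 0.08)


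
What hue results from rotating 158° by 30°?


New hue = (H + rotation) mod 360
New hue = (158 + 30) mod 360
= 188 mod 360
= 188°


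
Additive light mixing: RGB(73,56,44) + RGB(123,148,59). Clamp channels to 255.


Additive: each channel = min(255, C₁+C₂)
R: 73+123 = 196 → 196
G: 56+148 = 204 → 204
B: 44+59 = 103 → 103
= RGB(196, 204, 103)


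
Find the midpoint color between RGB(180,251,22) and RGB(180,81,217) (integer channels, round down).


Midpoint: each channel = ⌊(C₁+C₂)/2⌋
R: ⌊(180+180)/2⌋ = 180
G: ⌊(251+81)/2⌋ = 166
B: ⌊(22+217)/2⌋ = 119
= RGB(180, 166, 119)


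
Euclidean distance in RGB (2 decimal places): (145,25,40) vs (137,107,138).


d = √[(R₁-R₂)² + (G₁-G₂)² + (B₁-B₂)²]
d = √[(145-137)² + (25-107)² + (40-138)²]
d = √[64 + 6724 + 9604]
d = √16392
d ≈ 128.03


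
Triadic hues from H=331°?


Triadic: equally spaced at 120° intervals
H1 = 331°
H2 = (331 + 120) mod 360 = 91°
H3 = (331 + 240) mod 360 = 211°
Triadic = 331°, 91°, 211°


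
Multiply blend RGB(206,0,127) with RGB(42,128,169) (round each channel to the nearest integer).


Multiply: C = A×B/255, rounded to nearest integer
R: 206×42/255 = 8652/255 ≈ 33.929 → 34
G: 0×128/255 = 0/255 ≈ 0.000 → 0
B: 127×169/255 = 21463/255 ≈ 84.169 → 84
= RGB(34, 0, 84)


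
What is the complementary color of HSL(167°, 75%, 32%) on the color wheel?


Complement = opposite side of color wheel = hue + 180°
H' = (167 + 180) mod 360 = 347°
S and L unchanged.
= HSL(347°, 75%, 32%)


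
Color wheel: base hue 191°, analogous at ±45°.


Base hue: 191°
Left analog: (191 - 45) mod 360 = 146°
Right analog: (191 + 45) mod 360 = 236°
Analogous hues = 146° and 236°


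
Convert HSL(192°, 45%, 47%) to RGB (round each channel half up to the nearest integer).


H=192°, S=0.45, L=0.47
C = (1-|2L-1|)×S = (1-|-0.06|)×0.45 = 0.423
H' = H/60 = 192/60 ≈ 3.2000; X = C×(1-|H' mod 2 - 1|) = 0.3384
m = L - C/2 = 0.47 - 0.2115 = 0.2585
Sector ⌊H'⌋ = 3 → (R',G',B') = (0.0, 0.3384, 0.423)
RGB = ((R'+m)×255, (G'+m)×255, (B'+m)×255) = (65.9175, 152.2095, 173.7825)
Round half up → RGB(66, 152, 174)


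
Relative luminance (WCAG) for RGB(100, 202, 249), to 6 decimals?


Linearize each channel (sRGB transfer function): c = v/255; c_lin = c/12.92 if c ≤ 0.04045, else ((c+0.055)/1.055)^2.4
  R: 100/255 ≈ 0.392157 > 0.04045 → ((0.392157+0.055)/1.055)^2.4 ≈ 0.127438
  G: 202/255 ≈ 0.792157 > 0.04045 → ((0.792157+0.055)/1.055)^2.4 ≈ 0.590619
  B: 249/255 ≈ 0.976471 > 0.04045 → ((0.976471+0.055)/1.055)^2.4 ≈ 0.947307
R_lin = 0.127438, G_lin = 0.590619, B_lin = 0.947307
L = 0.2126×R + 0.7152×G + 0.0722×B
L = 0.2126×0.127438 + 0.7152×0.590619 + 0.0722×0.947307
L ≈ 0.517899


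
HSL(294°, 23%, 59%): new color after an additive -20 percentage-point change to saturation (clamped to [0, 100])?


Original S = 23%
Adjustment = -20 percentage points
New S = 23 + (-20) = 3
Clamp to [0, 100] → 3
= HSL(294°, 3%, 59%)


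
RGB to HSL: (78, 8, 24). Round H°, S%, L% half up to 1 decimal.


Normalize: R'=78/255≈0.3059, G'=8/255≈0.0314, B'=24/255≈0.0941
Max=78/255, Min=8/255, Δ=Max-Min=70/255
L = (Max+Min)/2 = (78+8)/510 = 86/510 = 0.16862… → L = 16.9%
L ≤ 0.5 → S = Δ/(Max+Min) = 70/(78+8) = 70/86 = 0.81395… → S = 81.4%
(the 1/255 factors cancel in S and H, so raw channel differences can be used)
Max is R' → H = 60 × (((G-B)/Δ) mod 6) = 60 × (((8-24)/70) mod 6)
  (-16)/70 = -0.2285…; negative, so add 6 → 5.7714…
  H = 60 × 5.7714… = 346.285…° → H = 346.3°
= HSL(346.3°, 81.4%, 16.9%)


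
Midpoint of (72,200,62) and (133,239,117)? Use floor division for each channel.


Midpoint: each channel = ⌊(C₁+C₂)/2⌋
R: ⌊(72+133)/2⌋ = 102
G: ⌊(200+239)/2⌋ = 219
B: ⌊(62+117)/2⌋ = 89
= RGB(102, 219, 89)


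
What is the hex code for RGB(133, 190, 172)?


R = 133 → 85 (hex)
G = 190 → BE (hex)
B = 172 → AC (hex)
Hex = #85BEAC


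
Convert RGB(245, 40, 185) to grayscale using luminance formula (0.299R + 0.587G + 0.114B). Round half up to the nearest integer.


Gray = 0.299×R + 0.587×G + 0.114×B
Gray = 0.299×245 + 0.587×40 + 0.114×185
Gray = 73.255 + 23.480 + 21.090
Gray = 117.825 → round half up → 118
Gray = 118


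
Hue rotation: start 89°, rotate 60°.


New hue = (H + rotation) mod 360
New hue = (89 + 60) mod 360
= 149 mod 360
= 149°


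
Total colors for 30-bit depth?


Colors = 2^bits = 2^30
= 1,073,741,824 colors


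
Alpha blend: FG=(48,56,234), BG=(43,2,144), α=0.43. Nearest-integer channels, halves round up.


C = α×F + (1-α)×B, with 1-α = 0.57
R: 0.43×48 + 0.57×43 = 20.64 + 24.51 = 45.15 → 45
G: 0.43×56 + 0.57×2 = 24.08 + 1.14 = 25.22 → 25
B: 0.43×234 + 0.57×144 = 100.62 + 82.08 = 182.70 → 183
= RGB(45, 25, 183)


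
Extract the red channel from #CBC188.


Color: #CBC188
R = CB = 203
G = C1 = 193
B = 88 = 136
Red = 203


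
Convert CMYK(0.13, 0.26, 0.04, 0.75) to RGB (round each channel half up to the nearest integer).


R = 255 × (1-C) × (1-K) = 255 × 0.87 × 0.25 = 55.4625 → 55
G = 255 × (1-M) × (1-K) = 255 × 0.74 × 0.25 = 47.175 → 47
B = 255 × (1-Y) × (1-K) = 255 × 0.96 × 0.25 = 61.2 → 61
= RGB(55, 47, 61)


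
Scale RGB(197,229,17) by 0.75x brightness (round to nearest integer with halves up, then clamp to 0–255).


Multiply each channel by 0.75, round half up, clamp to [0, 255]
R: 197×0.75 = 147.75 → round → 148
G: 229×0.75 = 171.75 → round → 172
B: 17×0.75 = 12.75 → round → 13
= RGB(148, 172, 13)


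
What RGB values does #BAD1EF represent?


BA → 186 (R)
D1 → 209 (G)
EF → 239 (B)
= RGB(186, 209, 239)


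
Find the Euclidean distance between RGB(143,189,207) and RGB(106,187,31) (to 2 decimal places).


d = √[(R₁-R₂)² + (G₁-G₂)² + (B₁-B₂)²]
d = √[(143-106)² + (189-187)² + (207-31)²]
d = √[1369 + 4 + 30976]
d = √32349
d ≈ 179.86


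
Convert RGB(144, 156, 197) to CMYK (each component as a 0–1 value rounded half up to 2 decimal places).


R'=144/255≈0.5647, G'=156/255≈0.6118, B'=197/255≈0.7725
K = 1 - max(R',G',B') = 1 - 197/255 = 58/255 = 0.22745… → 0.23
(1-R'-K)/(1-K) simplifies to (max-R)/max with max = 197:
C = (197-144)/197 = 53/197 = 0.26903… → 0.27
M = (197-156)/197 = 41/197 = 0.20812… → 0.21
Y = (197-197)/197 = 0/197 = 0 → 0.00
= CMYK(0.27, 0.21, 0.00, 0.23)


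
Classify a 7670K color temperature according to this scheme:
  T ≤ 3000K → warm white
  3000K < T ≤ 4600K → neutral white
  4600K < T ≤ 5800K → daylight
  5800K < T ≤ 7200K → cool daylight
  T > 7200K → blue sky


Temperature: 7670K
7670K > 7200K → blue sky
Classification: blue sky


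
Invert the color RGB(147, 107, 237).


Invert: (255-R, 255-G, 255-B)
R: 255-147 = 108
G: 255-107 = 148
B: 255-237 = 18
= RGB(108, 148, 18)


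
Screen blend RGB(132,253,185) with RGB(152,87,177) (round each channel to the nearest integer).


Screen: C = 255 - (255-A)×(255-B)/255, rounded to nearest integer
R: 255 - (255-132)×(255-152)/255 = 255 - 12669/255 ≈ 255 - 49.682 = 205.318 → 205
G: 255 - (255-253)×(255-87)/255 = 255 - 336/255 ≈ 255 - 1.318 = 253.682 → 254
B: 255 - (255-185)×(255-177)/255 = 255 - 5460/255 ≈ 255 - 21.412 = 233.588 → 234
= RGB(205, 254, 234)


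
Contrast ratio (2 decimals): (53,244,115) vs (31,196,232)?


Linearize each sRGB channel c=v/255: c/12.92 if c ≤ 0.04045 else ((c+0.055)/1.055)^2.4
L = 0.2126×R_lin + 0.7152×G_lin + 0.0722×B_lin
Color 1 (53,244,115):
  R=53: 53/255≈0.2078 > 0.04045 → ((0.2078+0.055)/1.055)^2.4 ≈ 0.03560
  G=244: 244/255≈0.9569 > 0.04045 → ((0.9569+0.055)/1.055)^2.4 ≈ 0.90466
  B=115: 115/255≈0.4510 > 0.04045 → ((0.4510+0.055)/1.055)^2.4 ≈ 0.17144
  L1 = 0.2126×0.03560 + 0.7152×0.90466 + 0.0722×0.17144 ≈ 0.66696
Color 2 (31,196,232):
  R=31: 31/255≈0.1216 > 0.04045 → ((0.1216+0.055)/1.055)^2.4 ≈ 0.01370
  G=196: 196/255≈0.7686 > 0.04045 → ((0.7686+0.055)/1.055)^2.4 ≈ 0.55201
  B=232: 232/255≈0.9098 > 0.04045 → ((0.9098+0.055)/1.055)^2.4 ≈ 0.80695
  L2 = 0.2126×0.01370 + 0.7152×0.55201 + 0.0722×0.80695 ≈ 0.45597
Lighter = 0.66696, Darker = 0.45597
Ratio = (L_lighter + 0.05) / (L_darker + 0.05)
Ratio = (0.66696 + 0.05) / (0.45597 + 0.05) = 0.71696 / 0.50597 ≈ 1.4170
Ratio ≈ 1.42:1


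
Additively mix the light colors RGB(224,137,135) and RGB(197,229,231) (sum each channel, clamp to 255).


Additive: each channel = min(255, C₁+C₂)
R: 224+197 = 421 → 255
G: 137+229 = 366 → 255
B: 135+231 = 366 → 255
= RGB(255, 255, 255)


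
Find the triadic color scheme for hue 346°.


Triadic: equally spaced at 120° intervals
H1 = 346°
H2 = (346 + 120) mod 360 = 106°
H3 = (346 + 240) mod 360 = 226°
Triadic = 346°, 106°, 226°


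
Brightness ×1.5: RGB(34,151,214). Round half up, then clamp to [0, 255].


Multiply each channel by 1.5, round half up, clamp to [0, 255]
R: 34×1.5 = 51
G: 151×1.5 = 226.5 → round → 227
B: 214×1.5 = 321 → clamp → 255
= RGB(51, 227, 255)


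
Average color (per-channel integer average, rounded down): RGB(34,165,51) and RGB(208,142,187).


Midpoint: each channel = ⌊(C₁+C₂)/2⌋
R: ⌊(34+208)/2⌋ = 121
G: ⌊(165+142)/2⌋ = 153
B: ⌊(51+187)/2⌋ = 119
= RGB(121, 153, 119)


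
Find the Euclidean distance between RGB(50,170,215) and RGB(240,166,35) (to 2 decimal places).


d = √[(R₁-R₂)² + (G₁-G₂)² + (B₁-B₂)²]
d = √[(50-240)² + (170-166)² + (215-35)²]
d = √[36100 + 16 + 32400]
d = √68516
d ≈ 261.76


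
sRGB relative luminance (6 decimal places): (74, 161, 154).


Linearize each channel (sRGB transfer function): c = v/255; c_lin = c/12.92 if c ≤ 0.04045, else ((c+0.055)/1.055)^2.4
  R: 74/255 ≈ 0.290196 > 0.04045 → ((0.290196+0.055)/1.055)^2.4 ≈ 0.068478
  G: 161/255 ≈ 0.631373 > 0.04045 → ((0.631373+0.055)/1.055)^2.4 ≈ 0.356400
  B: 154/255 ≈ 0.603922 > 0.04045 → ((0.603922+0.055)/1.055)^2.4 ≈ 0.323143
R_lin = 0.068478, G_lin = 0.356400, B_lin = 0.323143
L = 0.2126×R + 0.7152×G + 0.0722×B
L = 0.2126×0.068478 + 0.7152×0.356400 + 0.0722×0.323143
L ≈ 0.292787


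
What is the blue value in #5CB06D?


Color: #5CB06D
R = 5C = 92
G = B0 = 176
B = 6D = 109
Blue = 109


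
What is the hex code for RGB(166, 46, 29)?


R = 166 → A6 (hex)
G = 46 → 2E (hex)
B = 29 → 1D (hex)
Hex = #A62E1D


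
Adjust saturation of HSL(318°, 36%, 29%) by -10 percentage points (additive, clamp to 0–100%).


Original S = 36%
Adjustment = -10 percentage points
New S = 36 + (-10) = 26
Clamp to [0, 100] → 26
= HSL(318°, 26%, 29%)


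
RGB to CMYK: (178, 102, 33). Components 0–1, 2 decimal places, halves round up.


R'=178/255≈0.6980, G'=102/255≈0.4000, B'=33/255≈0.1294
K = 1 - max(R',G',B') = 1 - 178/255 = 77/255 = 0.30196… → 0.30
(1-R'-K)/(1-K) simplifies to (max-R)/max with max = 178:
C = (178-178)/178 = 0/178 = 0 → 0.00
M = (178-102)/178 = 76/178 = 0.42696… → 0.43
Y = (178-33)/178 = 145/178 = 0.81460… → 0.81
= CMYK(0.00, 0.43, 0.81, 0.30)


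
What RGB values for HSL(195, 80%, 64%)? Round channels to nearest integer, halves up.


H=195°, S=0.80, L=0.64
C = (1-|2L-1|)×S = (1-|0.28|)×0.80 = 0.576
H' = H/60 = 195/60 ≈ 3.2500; X = C×(1-|H' mod 2 - 1|) = 0.432
m = L - C/2 = 0.64 - 0.288 = 0.352
Sector ⌊H'⌋ = 3 → (R',G',B') = (0.0, 0.432, 0.576)
RGB = ((R'+m)×255, (G'+m)×255, (B'+m)×255) = (89.76, 199.92, 236.64)
Round half up → RGB(90, 200, 237)


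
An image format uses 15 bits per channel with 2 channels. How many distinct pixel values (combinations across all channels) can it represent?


Total bits = 15 bits/channel × 2 channels = 30 bits
Distinct pixel values = 2^30
= 1,073,741,824 pixel values


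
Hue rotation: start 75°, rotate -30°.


New hue = (H + rotation) mod 360
New hue = (75 -30) mod 360
= 45 mod 360
= 45°


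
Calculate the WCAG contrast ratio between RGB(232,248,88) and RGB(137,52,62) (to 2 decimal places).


Linearize each sRGB channel c=v/255: c/12.92 if c ≤ 0.04045 else ((c+0.055)/1.055)^2.4
L = 0.2126×R_lin + 0.7152×G_lin + 0.0722×B_lin
Color 1 (232,248,88):
  R=232: 232/255≈0.9098 > 0.04045 → ((0.9098+0.055)/1.055)^2.4 ≈ 0.80695
  G=248: 248/255≈0.9725 > 0.04045 → ((0.9725+0.055)/1.055)^2.4 ≈ 0.93869
  B=88: 88/255≈0.3451 > 0.04045 → ((0.3451+0.055)/1.055)^2.4 ≈ 0.09759
  L1 = 0.2126×0.80695 + 0.7152×0.93869 + 0.0722×0.09759 ≈ 0.84995
Color 2 (137,52,62):
  R=137: 137/255≈0.5373 > 0.04045 → ((0.5373+0.055)/1.055)^2.4 ≈ 0.25016
  G=52: 52/255≈0.2039 > 0.04045 → ((0.2039+0.055)/1.055)^2.4 ≈ 0.03434
  B=62: 62/255≈0.2431 > 0.04045 → ((0.2431+0.055)/1.055)^2.4 ≈ 0.04817
  L2 = 0.2126×0.25016 + 0.7152×0.03434 + 0.0722×0.04817 ≈ 0.08122
Lighter = 0.84995, Darker = 0.08122
Ratio = (L_lighter + 0.05) / (L_darker + 0.05)
Ratio = (0.84995 + 0.05) / (0.08122 + 0.05) = 0.89995 / 0.13122 ≈ 6.8583
Ratio ≈ 6.86:1


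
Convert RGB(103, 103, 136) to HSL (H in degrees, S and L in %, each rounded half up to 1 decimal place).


Normalize: R'=103/255≈0.4039, G'=103/255≈0.4039, B'=136/255≈0.5333
Max=136/255, Min=103/255, Δ=Max-Min=33/255
L = (Max+Min)/2 = (136+103)/510 = 239/510 = 0.46862… → L = 46.9%
L ≤ 0.5 → S = Δ/(Max+Min) = 33/(136+103) = 33/239 = 0.13807… → S = 13.8%
(the 1/255 factors cancel in S and H, so raw channel differences can be used)
Max is B' → H = 60 × ((R-G)/Δ + 4) = 60 × ((103-103)/33 + 4)
  0/33 + 4 = 0 + 4 = 4
  H = 60 × 4 = 240° → H = 240.0°
= HSL(240.0°, 13.8%, 46.9%)


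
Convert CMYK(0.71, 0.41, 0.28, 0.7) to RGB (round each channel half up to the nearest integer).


R = 255 × (1-C) × (1-K) = 255 × 0.29 × 0.30 = 22.185 → 22
G = 255 × (1-M) × (1-K) = 255 × 0.59 × 0.30 = 45.135 → 45
B = 255 × (1-Y) × (1-K) = 255 × 0.72 × 0.30 = 55.08 → 55
= RGB(22, 45, 55)


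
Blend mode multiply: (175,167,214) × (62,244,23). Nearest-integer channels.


Multiply: C = A×B/255, rounded to nearest integer
R: 175×62/255 = 10850/255 ≈ 42.549 → 43
G: 167×244/255 = 40748/255 ≈ 159.796 → 160
B: 214×23/255 = 4922/255 ≈ 19.302 → 19
= RGB(43, 160, 19)
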